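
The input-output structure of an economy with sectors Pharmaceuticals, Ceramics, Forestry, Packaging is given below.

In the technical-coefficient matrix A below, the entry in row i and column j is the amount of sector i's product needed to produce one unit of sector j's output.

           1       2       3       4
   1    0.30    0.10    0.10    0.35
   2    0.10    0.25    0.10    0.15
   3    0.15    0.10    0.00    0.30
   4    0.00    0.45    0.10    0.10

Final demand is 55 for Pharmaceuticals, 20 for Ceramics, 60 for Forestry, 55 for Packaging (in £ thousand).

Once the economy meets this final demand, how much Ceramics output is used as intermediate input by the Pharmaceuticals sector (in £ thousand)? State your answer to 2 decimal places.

z_21 = 17.10

I − A =
  [   0.70    -0.10    -0.10    -0.35]
  [  -0.10     0.75    -0.10    -0.15]
  [  -0.15    -0.10     1.00    -0.30]
  [   0.00    -0.45    -0.10     0.90]
Compute the cofactors C_ij = (−1)^(i+j)·(3×3 minor ij) of I−A; the adjugate is their transpose:
adj(I−A) = Cᵀ =
  [ 0.561000   0.270500   0.113250   0.301000]
  [ 0.102750   0.590250   0.086000   0.167000]
  [ 0.113625   0.194625   0.400500   0.210125]
  [ 0.064000   0.316750   0.087500   0.494250]
det(I−A) = Σ_j (I−A)_1j·C_1j = (0.70)(0.561000) + (-0.10)(0.102750) + (-0.10)(0.113625) + (-0.35)(0.064000) = 0.3486625
(I − A)⁻¹ = adj(I−A) / det(I−A) ≈
  [   1.6090     0.7758     0.3248     0.8633]
  [   0.2947     1.6929     0.2467     0.4790]
  [   0.3259     0.5582     1.1487     0.6027]
  [   0.1836     0.9085     0.2510     1.4176]
First solve x = (I − A)⁻¹ d = adj(I−A)·d / det(I−A); in particular x_1 = (0.561000·55 + 0.270500·20 + 0.113250·60 + 0.301000·55) / 0.3486625 = 59.615 / 0.3486625 ≈ 170.9820.
Intermediate flow from 2 to 1: z_21 = a_21 · x_1 = 0.10 × 59.615 / 0.3486625 = 5.9615 / 0.3486625 ≈ 17.10.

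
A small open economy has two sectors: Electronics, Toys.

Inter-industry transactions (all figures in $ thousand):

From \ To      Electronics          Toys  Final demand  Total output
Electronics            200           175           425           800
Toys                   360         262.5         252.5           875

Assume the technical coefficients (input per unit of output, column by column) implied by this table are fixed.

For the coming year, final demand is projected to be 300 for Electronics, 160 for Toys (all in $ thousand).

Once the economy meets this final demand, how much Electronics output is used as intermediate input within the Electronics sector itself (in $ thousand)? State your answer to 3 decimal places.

z_11 = 139.080

Technical coefficients a_ij = z_ij / X_j:
  a_11 = 200/800 = 0.25, a_21 = 360/800 = 0.45
  a_12 = 175/875 = 0.20, a_22 = 262.5/875 = 0.30
I − A =
  [   0.75    -0.20]
  [  -0.45     0.70]
det(I−A) = (0.75)(0.70) − (-0.20)(-0.45) = 0.4350
adj(I−A) = [[0.70, 0.20], [0.45, 0.75]]
(I − A)⁻¹ = adj(I−A) / det(I−A) ≈
  [   1.6092     0.4598]
  [   1.0345     1.7241]
First solve x = (I − A)⁻¹ d = adj(I−A)·d / det(I−A); in particular x_1 = (0.70·300 + 0.20·160) / 0.4350 = 242.00 / 0.4350 ≈ 556.32184.
Intermediate flow from 1 to 1: z_11 = a_11 · x_1 = 0.25 × 242.00 / 0.4350 = 60.50 / 0.4350 ≈ 139.080.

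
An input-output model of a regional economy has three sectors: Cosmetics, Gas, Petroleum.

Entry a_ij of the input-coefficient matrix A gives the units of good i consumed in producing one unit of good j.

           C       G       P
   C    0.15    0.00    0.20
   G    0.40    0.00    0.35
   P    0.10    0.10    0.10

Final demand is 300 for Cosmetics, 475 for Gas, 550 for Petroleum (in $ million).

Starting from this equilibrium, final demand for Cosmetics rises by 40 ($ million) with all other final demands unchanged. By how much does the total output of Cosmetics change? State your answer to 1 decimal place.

Δx_C = 48.9

I − A =
  [   0.85     0.00    -0.20]
  [  -0.40     1.00    -0.35]
  [  -0.10    -0.10     0.90]
Cofactors of I−A, C_ij = (−1)^(i+j)·(minor ij) (rows/columns in the sector order above):
  C_11 = (1.00)(0.90) − (-0.35)(-0.10) = 0.8650
  C_12 = −[(-0.40)(0.90) − (-0.35)(-0.10)] = 0.3950
  C_13 = (-0.40)(-0.10) − (1.00)(-0.10) = 0.1400
  C_21 = −[(0.00)(0.90) − (-0.20)(-0.10)] = 0.0200
  C_22 = (0.85)(0.90) − (-0.20)(-0.10) = 0.7450
  C_23 = −[(0.85)(-0.10) − (0.00)(-0.10)] = 0.0850
  C_31 = (0.00)(-0.35) − (-0.20)(1.00) = 0.2000
  C_32 = −[(0.85)(-0.35) − (-0.20)(-0.40)] = 0.3775
  C_33 = (0.85)(1.00) − (0.00)(-0.40) = 0.8500
det(I−A) = Σ_j (I−A)_1j·C_1j = (0.85)(0.8650) + (0.00)(0.3950) + (-0.20)(0.1400) = 0.70725
adj(I−A) = Cᵀ =
  [ 0.8650   0.0200   0.2000]
  [ 0.3950   0.7450   0.3775]
  [ 0.1400   0.0850   0.8500]
(I − A)⁻¹ = adj(I−A) / det(I−A) ≈
  [   1.2230     0.0283     0.2828]
  [   0.5585     1.0534     0.5338]
  [   0.1979     0.1202     1.2018]
Δx = (I − A)⁻¹ Δd with Δd having +40 in the Cosmetics component and 0 elsewhere.
So Δx_C = L_CC · (+40), where L_CC = adj(I−A)_CC / det(I−A) = 0.8650 / 0.70725.
Δx_C = 0.8650 × (+40) / 0.70725 = 34.60 / 0.70725 ≈ 48.9.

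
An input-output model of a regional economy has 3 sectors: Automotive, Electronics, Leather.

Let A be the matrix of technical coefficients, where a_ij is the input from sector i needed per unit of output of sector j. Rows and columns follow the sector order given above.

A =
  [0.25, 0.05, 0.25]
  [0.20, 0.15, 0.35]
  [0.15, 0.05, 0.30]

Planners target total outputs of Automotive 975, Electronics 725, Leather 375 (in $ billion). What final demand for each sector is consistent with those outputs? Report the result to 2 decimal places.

I − A =
  [   0.75    -0.05    -0.25]
  [  -0.20     0.85    -0.35]
  [  -0.15    -0.05     0.70]
d = (I − A) x:
  d_1 = (+0.75)·975 + (-0.05)·725 + (-0.25)·375 = 601.25
  d_2 = (-0.20)·975 + (+0.85)·725 + (-0.35)·375 = 290.00
  d_3 = (-0.15)·975 + (-0.05)·725 + (+0.70)·375 = 80.00

d_1 = 601.25, d_2 = 290.00, d_3 = 80.00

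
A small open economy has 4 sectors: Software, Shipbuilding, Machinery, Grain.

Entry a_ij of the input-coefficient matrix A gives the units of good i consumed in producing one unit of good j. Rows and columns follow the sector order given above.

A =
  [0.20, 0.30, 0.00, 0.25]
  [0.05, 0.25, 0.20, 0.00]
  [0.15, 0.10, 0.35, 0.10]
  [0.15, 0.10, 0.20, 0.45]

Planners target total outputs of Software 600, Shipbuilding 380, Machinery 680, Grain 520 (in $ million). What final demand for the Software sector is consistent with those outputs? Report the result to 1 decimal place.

d_1 = 236.0

I − A =
  [   0.80    -0.30     0.00    -0.25]
  [  -0.05     0.75    -0.20     0.00]
  [  -0.15    -0.10     0.65    -0.10]
  [  -0.15    -0.10    -0.20     0.55]
d = (I − A) x:
  d_1 = (+0.80)·600 + (-0.30)·380 + (+0.00)·680 + (-0.25)·520 = 236.0
  d_2 = (-0.05)·600 + (+0.75)·380 + (-0.20)·680 + (+0.00)·520 = 119.0
  d_3 = (-0.15)·600 + (-0.10)·380 + (+0.65)·680 + (-0.10)·520 = 262.0
  d_4 = (-0.15)·600 + (-0.10)·380 + (-0.20)·680 + (+0.55)·520 = 22.0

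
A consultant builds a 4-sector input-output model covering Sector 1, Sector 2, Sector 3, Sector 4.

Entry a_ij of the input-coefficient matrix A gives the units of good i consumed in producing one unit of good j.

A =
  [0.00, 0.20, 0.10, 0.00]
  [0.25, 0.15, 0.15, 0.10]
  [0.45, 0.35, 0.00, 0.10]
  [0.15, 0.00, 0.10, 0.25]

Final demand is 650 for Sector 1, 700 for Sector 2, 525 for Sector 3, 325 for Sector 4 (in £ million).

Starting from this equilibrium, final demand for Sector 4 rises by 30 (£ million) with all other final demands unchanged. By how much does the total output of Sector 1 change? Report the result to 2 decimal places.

Δx_1 = 2.11

I − A =
  [   1.00    -0.20    -0.10     0.00]
  [  -0.25     0.85    -0.15    -0.10]
  [  -0.45    -0.35     1.00    -0.10]
  [  -0.15     0.00    -0.10     0.75]
Compute the cofactors C_ij = (−1)^(i+j)·(3×3 minor ij) of I−A; the adjugate is their transpose:
adj(I−A) = Cᵀ =
  [ 0.586125   0.174250   0.088250   0.035000]
  [ 0.257375   0.704750   0.142750   0.113000]
  [ 0.370500   0.333000   0.597000   0.124000]
  [ 0.166625   0.079250   0.097250   0.687000]
det(I−A) = Σ_j (I−A)_1j·C_1j = (1.00)(0.586125) + (-0.20)(0.257375) + (-0.10)(0.370500) + (0.00)(0.166625) = 0.4976
(I − A)⁻¹ = adj(I−A) / det(I−A) ≈
  [   1.1779     0.3502     0.1774     0.0703]
  [   0.5172     1.4163     0.2869     0.2271]
  [   0.7446     0.6692     1.1998     0.2492]
  [   0.3349     0.1593     0.1954     1.3806]
Δx = (I − A)⁻¹ Δd with Δd having +30 in the Sector 4 component and 0 elsewhere.
So Δx_1 = L_14 · (+30), where L_14 = adj(I−A)_14 / det(I−A) = 0.035000 / 0.4976.
Δx_1 = 0.035000 × (+30) / 0.4976 = 1.05 / 0.4976 ≈ 2.11.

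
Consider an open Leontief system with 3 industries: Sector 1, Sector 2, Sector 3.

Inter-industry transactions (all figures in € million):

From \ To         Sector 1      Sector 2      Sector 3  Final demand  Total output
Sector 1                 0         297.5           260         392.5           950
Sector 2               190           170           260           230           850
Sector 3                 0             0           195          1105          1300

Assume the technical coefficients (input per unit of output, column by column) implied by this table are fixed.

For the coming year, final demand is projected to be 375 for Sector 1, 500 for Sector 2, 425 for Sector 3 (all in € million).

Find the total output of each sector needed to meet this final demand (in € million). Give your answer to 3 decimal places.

x_1 = 808.219, x_2 = 952.055, x_3 = 500.000

Technical coefficients a_ij = z_ij / X_j:
  a_11 = 0/950 = 0.00, a_21 = 190/950 = 0.20, a_31 = 0/950 = 0.00
  a_12 = 297.5/850 = 0.35, a_22 = 170/850 = 0.20, a_32 = 0/850 = 0.00
  a_13 = 260/1300 = 0.20, a_23 = 260/1300 = 0.20, a_33 = 195/1300 = 0.15
I − A =
  [   1.00    -0.35    -0.20]
  [  -0.20     0.80    -0.20]
  [   0.00     0.00     0.85]
Cofactors of I−A, C_ij = (−1)^(i+j)·(minor ij) (rows/columns in the sector order above):
  C_11 = (0.80)(0.85) − (-0.20)(0.00) = 0.6800
  C_12 = −[(-0.20)(0.85) − (-0.20)(0.00)] = 0.1700
  C_13 = (-0.20)(0.00) − (0.80)(0.00) = 0.0000
  C_21 = −[(-0.35)(0.85) − (-0.20)(0.00)] = 0.2975
  C_22 = (1.00)(0.85) − (-0.20)(0.00) = 0.8500
  C_23 = −[(1.00)(0.00) − (-0.35)(0.00)] = 0.0000
  C_31 = (-0.35)(-0.20) − (-0.20)(0.80) = 0.2300
  C_32 = −[(1.00)(-0.20) − (-0.20)(-0.20)] = 0.2400
  C_33 = (1.00)(0.80) − (-0.35)(-0.20) = 0.7300
det(I−A) = Σ_j (I−A)_1j·C_1j = (1.00)(0.6800) + (-0.35)(0.1700) + (-0.20)(0.0000) = 0.6205
adj(I−A) = Cᵀ =
  [ 0.6800   0.2975   0.2300]
  [ 0.1700   0.8500   0.2400]
  [ 0.0000   0.0000   0.7300]
(I − A)⁻¹ = adj(I−A) / det(I−A) ≈
  [   1.0959     0.4795     0.3707]
  [   0.2740     1.3699     0.3868]
  [   0.0000     0.0000     1.1765]
x = (I − A)⁻¹ d = adj(I−A)·d / det(I−A), with det(I−A) = 0.6205:
  x_1 = (0.6800·375 + 0.2975·500 + 0.2300·425) / 0.6205 = 501.50 / 0.6205 ≈ 808.219
  x_2 = (0.1700·375 + 0.8500·500 + 0.2400·425) / 0.6205 = 590.75 / 0.6205 ≈ 952.055
  x_3 = (0.0000·375 + 0.0000·500 + 0.7300·425) / 0.6205 = 310.25 / 0.6205 = 500.000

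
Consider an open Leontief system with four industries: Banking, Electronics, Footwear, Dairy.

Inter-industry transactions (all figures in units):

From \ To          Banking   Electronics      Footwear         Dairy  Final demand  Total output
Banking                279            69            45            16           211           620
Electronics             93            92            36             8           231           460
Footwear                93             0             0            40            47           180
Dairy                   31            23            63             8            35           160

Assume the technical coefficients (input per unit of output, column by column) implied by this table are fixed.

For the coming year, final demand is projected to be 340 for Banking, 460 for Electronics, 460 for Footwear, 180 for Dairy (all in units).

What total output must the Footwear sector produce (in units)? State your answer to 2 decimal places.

Technical coefficients a_ij = z_ij / X_j:
  a_BB = 279/620 = 0.45, a_EB = 93/620 = 0.15, a_FB = 93/620 = 0.15, a_DB = 31/620 = 0.05
  a_BE = 69/460 = 0.15, a_EE = 92/460 = 0.20, a_FE = 0/460 = 0.00, a_DE = 23/460 = 0.05
  a_BF = 45/180 = 0.25, a_EF = 36/180 = 0.20, a_FF = 0/180 = 0.00, a_DF = 63/180 = 0.35
  a_BD = 16/160 = 0.10, a_ED = 8/160 = 0.05, a_FD = 40/160 = 0.25, a_DD = 8/160 = 0.05
I − A =
  [   0.55    -0.15    -0.25    -0.10]
  [  -0.15     0.80    -0.20    -0.05]
  [  -0.15     0.00     1.00    -0.25]
  [  -0.05    -0.05    -0.35     0.95]
Compute the cofactors C_ij = (−1)^(i+j)·(3×3 minor ij) of I−A; the adjugate is their transpose:
adj(I−A) = Cᵀ =
  [ 0.685000   0.137500   0.249500   0.145000]
  [ 0.165500   0.425375   0.154625   0.080500]
  [ 0.125500   0.030875   0.390125   0.117500]
  [ 0.091000   0.041000   0.165000   0.383000]
det(I−A) = Σ_j (I−A)_1j·C_1j = (0.55)(0.685000) + (-0.15)(0.165500) + (-0.25)(0.125500) + (-0.10)(0.091000) = 0.31145
(I − A)⁻¹ = adj(I−A) / det(I−A) ≈
  [   2.1994     0.4415     0.8011     0.4656]
  [   0.5314     1.3658     0.4965     0.2585]
  [   0.4030     0.0991     1.2526     0.3773]
  [   0.2922     0.1316     0.5298     1.2297]
x = (I − A)⁻¹ d = adj(I−A)·d / det(I−A), with det(I−A) = 0.31145:
  x_B = (0.685000·340 + 0.137500·460 + 0.249500·460 + 0.145000·180) / 0.31145 = 437.02 / 0.31145 ≈ 1403.18
  x_E = (0.165500·340 + 0.425375·460 + 0.154625·460 + 0.080500·180) / 0.31145 = 337.56 / 0.31145 ≈ 1083.83
  x_F = (0.125500·340 + 0.030875·460 + 0.390125·460 + 0.117500·180) / 0.31145 = 257.48 / 0.31145 ≈ 826.71
  x_D = (0.091000·340 + 0.041000·460 + 0.165000·460 + 0.383000·180) / 0.31145 = 194.64 / 0.31145 ≈ 624.95

x_F = 826.71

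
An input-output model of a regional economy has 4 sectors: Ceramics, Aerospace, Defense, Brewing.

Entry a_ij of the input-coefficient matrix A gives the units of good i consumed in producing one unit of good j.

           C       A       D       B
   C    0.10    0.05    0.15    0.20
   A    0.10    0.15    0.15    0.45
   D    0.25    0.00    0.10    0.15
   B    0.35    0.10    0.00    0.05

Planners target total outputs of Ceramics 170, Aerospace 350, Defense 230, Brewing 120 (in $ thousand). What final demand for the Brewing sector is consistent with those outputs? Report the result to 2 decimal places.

I − A =
  [   0.90    -0.05    -0.15    -0.20]
  [  -0.10     0.85    -0.15    -0.45]
  [  -0.25     0.00     0.90    -0.15]
  [  -0.35    -0.10     0.00     0.95]
d = (I − A) x:
  d_C = (+0.90)·170 + (-0.05)·350 + (-0.15)·230 + (-0.20)·120 = 77.00
  d_A = (-0.10)·170 + (+0.85)·350 + (-0.15)·230 + (-0.45)·120 = 192.00
  d_D = (-0.25)·170 + (+0.00)·350 + (+0.90)·230 + (-0.15)·120 = 146.50
  d_B = (-0.35)·170 + (-0.10)·350 + (+0.00)·230 + (+0.95)·120 = 19.50

d_B = 19.50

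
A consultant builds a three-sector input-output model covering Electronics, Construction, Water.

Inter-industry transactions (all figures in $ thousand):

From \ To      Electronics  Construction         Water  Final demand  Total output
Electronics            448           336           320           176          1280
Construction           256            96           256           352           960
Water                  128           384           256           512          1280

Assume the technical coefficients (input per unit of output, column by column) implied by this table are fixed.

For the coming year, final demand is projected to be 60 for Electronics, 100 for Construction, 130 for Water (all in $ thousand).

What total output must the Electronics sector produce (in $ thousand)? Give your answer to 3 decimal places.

x_1 = 369.565

Technical coefficients a_ij = z_ij / X_j:
  a_11 = 448/1280 = 0.35, a_21 = 256/1280 = 0.20, a_31 = 128/1280 = 0.10
  a_12 = 336/960 = 0.35, a_22 = 96/960 = 0.10, a_32 = 384/960 = 0.40
  a_13 = 320/1280 = 0.25, a_23 = 256/1280 = 0.20, a_33 = 256/1280 = 0.20
I − A =
  [   0.65    -0.35    -0.25]
  [  -0.20     0.90    -0.20]
  [  -0.10    -0.40     0.80]
Cofactors of I−A, C_ij = (−1)^(i+j)·(minor ij) (rows/columns in the sector order above):
  C_11 = (0.90)(0.80) − (-0.20)(-0.40) = 0.6400
  C_12 = −[(-0.20)(0.80) − (-0.20)(-0.10)] = 0.1800
  C_13 = (-0.20)(-0.40) − (0.90)(-0.10) = 0.1700
  C_21 = −[(-0.35)(0.80) − (-0.25)(-0.40)] = 0.3800
  C_22 = (0.65)(0.80) − (-0.25)(-0.10) = 0.4950
  C_23 = −[(0.65)(-0.40) − (-0.35)(-0.10)] = 0.2950
  C_31 = (-0.35)(-0.20) − (-0.25)(0.90) = 0.2950
  C_32 = −[(0.65)(-0.20) − (-0.25)(-0.20)] = 0.1800
  C_33 = (0.65)(0.90) − (-0.35)(-0.20) = 0.5150
det(I−A) = Σ_j (I−A)_1j·C_1j = (0.65)(0.6400) + (-0.35)(0.1800) + (-0.25)(0.1700) = 0.3105
adj(I−A) = Cᵀ =
  [ 0.6400   0.3800   0.2950]
  [ 0.1800   0.4950   0.1800]
  [ 0.1700   0.2950   0.5150]
(I − A)⁻¹ = adj(I−A) / det(I−A) ≈
  [   2.0612     1.2238     0.9501]
  [   0.5797     1.5942     0.5797]
  [   0.5475     0.9501     1.6586]
x = (I − A)⁻¹ d = adj(I−A)·d / det(I−A), with det(I−A) = 0.3105:
  x_1 = (0.6400·60 + 0.3800·100 + 0.2950·130) / 0.3105 = 114.75 / 0.3105 ≈ 369.565
  x_2 = (0.1800·60 + 0.4950·100 + 0.1800·130) / 0.3105 = 83.70 / 0.3105 ≈ 269.565
  x_3 = (0.1700·60 + 0.2950·100 + 0.5150·130) / 0.3105 = 106.65 / 0.3105 ≈ 343.478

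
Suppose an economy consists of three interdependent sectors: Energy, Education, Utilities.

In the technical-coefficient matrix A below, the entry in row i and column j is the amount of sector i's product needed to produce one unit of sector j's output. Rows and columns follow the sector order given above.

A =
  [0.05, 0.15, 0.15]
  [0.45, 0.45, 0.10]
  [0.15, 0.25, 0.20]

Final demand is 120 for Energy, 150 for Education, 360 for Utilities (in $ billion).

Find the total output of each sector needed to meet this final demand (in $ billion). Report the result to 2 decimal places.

I − A =
  [   0.95    -0.15    -0.15]
  [  -0.45     0.55    -0.10]
  [  -0.15    -0.25     0.80]
Cofactors of I−A, C_ij = (−1)^(i+j)·(minor ij) (rows/columns in the sector order above):
  C_11 = (0.55)(0.80) − (-0.10)(-0.25) = 0.4150
  C_12 = −[(-0.45)(0.80) − (-0.10)(-0.15)] = 0.3750
  C_13 = (-0.45)(-0.25) − (0.55)(-0.15) = 0.1950
  C_21 = −[(-0.15)(0.80) − (-0.15)(-0.25)] = 0.1575
  C_22 = (0.95)(0.80) − (-0.15)(-0.15) = 0.7375
  C_23 = −[(0.95)(-0.25) − (-0.15)(-0.15)] = 0.2600
  C_31 = (-0.15)(-0.10) − (-0.15)(0.55) = 0.0975
  C_32 = −[(0.95)(-0.10) − (-0.15)(-0.45)] = 0.1625
  C_33 = (0.95)(0.55) − (-0.15)(-0.45) = 0.4550
det(I−A) = Σ_j (I−A)_1j·C_1j = (0.95)(0.4150) + (-0.15)(0.3750) + (-0.15)(0.1950) = 0.30875
adj(I−A) = Cᵀ =
  [ 0.4150   0.1575   0.0975]
  [ 0.3750   0.7375   0.1625]
  [ 0.1950   0.2600   0.4550]
(I − A)⁻¹ = adj(I−A) / det(I−A) ≈
  [   1.3441     0.5101     0.3158]
  [   1.2146     2.3887     0.5263]
  [   0.6316     0.8421     1.4737]
x = (I − A)⁻¹ d = adj(I−A)·d / det(I−A), with det(I−A) = 0.30875:
  x_1 = (0.4150·120 + 0.1575·150 + 0.0975·360) / 0.30875 = 108.525 / 0.30875 ≈ 351.50
  x_2 = (0.3750·120 + 0.7375·150 + 0.1625·360) / 0.30875 = 214.125 / 0.30875 ≈ 693.52
  x_3 = (0.1950·120 + 0.2600·150 + 0.4550·360) / 0.30875 = 226.20 / 0.30875 ≈ 732.63

x_1 = 351.50, x_2 = 693.52, x_3 = 732.63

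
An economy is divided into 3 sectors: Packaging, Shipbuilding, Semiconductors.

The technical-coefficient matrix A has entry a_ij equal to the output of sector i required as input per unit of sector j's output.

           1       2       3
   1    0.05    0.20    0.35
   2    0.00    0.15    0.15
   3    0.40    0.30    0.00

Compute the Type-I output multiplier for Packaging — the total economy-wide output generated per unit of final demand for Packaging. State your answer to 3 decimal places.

I − A =
  [   0.95    -0.20    -0.35]
  [   0.00     0.85    -0.15]
  [  -0.40    -0.30     1.00]
Cofactors of I−A, C_ij = (−1)^(i+j)·(minor ij) (rows/columns in the sector order above):
  C_11 = (0.85)(1.00) − (-0.15)(-0.30) = 0.8050
  C_12 = −[(0.00)(1.00) − (-0.15)(-0.40)] = 0.0600
  C_13 = (0.00)(-0.30) − (0.85)(-0.40) = 0.3400
  C_21 = −[(-0.20)(1.00) − (-0.35)(-0.30)] = 0.3050
  C_22 = (0.95)(1.00) − (-0.35)(-0.40) = 0.8100
  C_23 = −[(0.95)(-0.30) − (-0.20)(-0.40)] = 0.3650
  C_31 = (-0.20)(-0.15) − (-0.35)(0.85) = 0.3275
  C_32 = −[(0.95)(-0.15) − (-0.35)(0.00)] = 0.1425
  C_33 = (0.95)(0.85) − (-0.20)(0.00) = 0.8075
det(I−A) = Σ_j (I−A)_1j·C_1j = (0.95)(0.8050) + (-0.20)(0.0600) + (-0.35)(0.3400) = 0.63375
adj(I−A) = Cᵀ =
  [ 0.8050   0.3050   0.3275]
  [ 0.0600   0.8100   0.1425]
  [ 0.3400   0.3650   0.8075]
(I − A)⁻¹ = adj(I−A) / det(I−A) ≈
  [   1.2702     0.4813     0.5168]
  [   0.0947     1.2781     0.2249]
  [   0.5365     0.5759     1.2742]
The output multiplier for sector j is the column-j sum of the Leontief inverse (I − A)⁻¹ = adj(I−A) / det(I−A).
Column 1 of adj(I−A): (0.8050, 0.0600, 0.3400); det(I−A) = 0.63375.
m_1 = (0.8050 + 0.0600 + 0.3400) / 0.63375 = 1.205 / 0.63375 ≈ 1.901.

m_1 = 1.901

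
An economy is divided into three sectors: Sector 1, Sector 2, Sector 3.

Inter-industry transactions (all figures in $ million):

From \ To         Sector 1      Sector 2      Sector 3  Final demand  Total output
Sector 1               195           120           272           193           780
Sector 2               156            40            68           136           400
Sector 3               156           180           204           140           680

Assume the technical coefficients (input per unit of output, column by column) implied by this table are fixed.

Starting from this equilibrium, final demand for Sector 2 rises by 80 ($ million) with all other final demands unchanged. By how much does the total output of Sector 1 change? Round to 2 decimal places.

Technical coefficients a_ij = z_ij / X_j:
  a_11 = 195/780 = 0.25, a_21 = 156/780 = 0.20, a_31 = 156/780 = 0.20
  a_12 = 120/400 = 0.30, a_22 = 40/400 = 0.10, a_32 = 180/400 = 0.45
  a_13 = 272/680 = 0.40, a_23 = 68/680 = 0.10, a_33 = 204/680 = 0.30
I − A =
  [   0.75    -0.30    -0.40]
  [  -0.20     0.90    -0.10]
  [  -0.20    -0.45     0.70]
Cofactors of I−A, C_ij = (−1)^(i+j)·(minor ij) (rows/columns in the sector order above):
  C_11 = (0.90)(0.70) − (-0.10)(-0.45) = 0.5850
  C_12 = −[(-0.20)(0.70) − (-0.10)(-0.20)] = 0.1600
  C_13 = (-0.20)(-0.45) − (0.90)(-0.20) = 0.2700
  C_21 = −[(-0.30)(0.70) − (-0.40)(-0.45)] = 0.3900
  C_22 = (0.75)(0.70) − (-0.40)(-0.20) = 0.4450
  C_23 = −[(0.75)(-0.45) − (-0.30)(-0.20)] = 0.3975
  C_31 = (-0.30)(-0.10) − (-0.40)(0.90) = 0.3900
  C_32 = −[(0.75)(-0.10) − (-0.40)(-0.20)] = 0.1550
  C_33 = (0.75)(0.90) − (-0.30)(-0.20) = 0.6150
det(I−A) = Σ_j (I−A)_1j·C_1j = (0.75)(0.5850) + (-0.30)(0.1600) + (-0.40)(0.2700) = 0.28275
adj(I−A) = Cᵀ =
  [ 0.5850   0.3900   0.3900]
  [ 0.1600   0.4450   0.1550]
  [ 0.2700   0.3975   0.6150]
(I − A)⁻¹ = adj(I−A) / det(I−A) ≈
  [   2.0690     1.3793     1.3793]
  [   0.5659     1.5738     0.5482]
  [   0.9549     1.4058     2.1751]
Δx = (I − A)⁻¹ Δd with Δd having +80 in the Sector 2 component and 0 elsewhere.
So Δx_1 = L_12 · (+80), where L_12 = adj(I−A)_12 / det(I−A) = 0.3900 / 0.28275.
Δx_1 = 0.3900 × (+80) / 0.28275 = 31.20 / 0.28275 ≈ 110.34.

Δx_1 = 110.34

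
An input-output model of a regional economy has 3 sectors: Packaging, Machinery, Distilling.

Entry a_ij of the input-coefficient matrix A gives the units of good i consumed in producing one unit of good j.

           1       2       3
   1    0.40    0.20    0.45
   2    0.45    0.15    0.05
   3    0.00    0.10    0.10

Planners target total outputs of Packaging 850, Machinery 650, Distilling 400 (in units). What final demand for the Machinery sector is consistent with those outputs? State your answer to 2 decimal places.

d_2 = 150.00

I − A =
  [   0.60    -0.20    -0.45]
  [  -0.45     0.85    -0.05]
  [   0.00    -0.10     0.90]
d = (I − A) x:
  d_1 = (+0.60)·850 + (-0.20)·650 + (-0.45)·400 = 200.00
  d_2 = (-0.45)·850 + (+0.85)·650 + (-0.05)·400 = 150.00
  d_3 = (+0.00)·850 + (-0.10)·650 + (+0.90)·400 = 295.00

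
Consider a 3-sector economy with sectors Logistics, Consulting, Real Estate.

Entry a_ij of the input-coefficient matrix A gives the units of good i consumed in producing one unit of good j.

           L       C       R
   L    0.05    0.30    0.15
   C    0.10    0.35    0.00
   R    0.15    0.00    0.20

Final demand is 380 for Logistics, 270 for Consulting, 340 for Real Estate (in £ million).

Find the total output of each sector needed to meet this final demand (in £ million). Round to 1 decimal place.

I − A =
  [   0.95    -0.30    -0.15]
  [  -0.10     0.65     0.00]
  [  -0.15     0.00     0.80]
Cofactors of I−A, C_ij = (−1)^(i+j)·(minor ij) (rows/columns in the sector order above):
  C_11 = (0.65)(0.80) − (0.00)(0.00) = 0.5200
  C_12 = −[(-0.10)(0.80) − (0.00)(-0.15)] = 0.0800
  C_13 = (-0.10)(0.00) − (0.65)(-0.15) = 0.0975
  C_21 = −[(-0.30)(0.80) − (-0.15)(0.00)] = 0.2400
  C_22 = (0.95)(0.80) − (-0.15)(-0.15) = 0.7375
  C_23 = −[(0.95)(0.00) − (-0.30)(-0.15)] = 0.0450
  C_31 = (-0.30)(0.00) − (-0.15)(0.65) = 0.0975
  C_32 = −[(0.95)(0.00) − (-0.15)(-0.10)] = 0.0150
  C_33 = (0.95)(0.65) − (-0.30)(-0.10) = 0.5875
det(I−A) = Σ_j (I−A)_1j·C_1j = (0.95)(0.5200) + (-0.30)(0.0800) + (-0.15)(0.0975) = 0.455375
adj(I−A) = Cᵀ =
  [ 0.5200   0.2400   0.0975]
  [ 0.0800   0.7375   0.0150]
  [ 0.0975   0.0450   0.5875]
(I − A)⁻¹ = adj(I−A) / det(I−A) ≈
  [   1.1419     0.5270     0.2141]
  [   0.1757     1.6195     0.0329]
  [   0.2141     0.0988     1.2901]
x = (I − A)⁻¹ d = adj(I−A)·d / det(I−A), with det(I−A) = 0.455375:
  x_L = (0.5200·380 + 0.2400·270 + 0.0975·340) / 0.455375 = 295.55 / 0.455375 ≈ 649.0
  x_C = (0.0800·380 + 0.7375·270 + 0.0150·340) / 0.455375 = 234.625 / 0.455375 ≈ 515.2
  x_R = (0.0975·380 + 0.0450·270 + 0.5875·340) / 0.455375 = 248.95 / 0.455375 ≈ 546.7

x_L = 649.0, x_C = 515.2, x_R = 546.7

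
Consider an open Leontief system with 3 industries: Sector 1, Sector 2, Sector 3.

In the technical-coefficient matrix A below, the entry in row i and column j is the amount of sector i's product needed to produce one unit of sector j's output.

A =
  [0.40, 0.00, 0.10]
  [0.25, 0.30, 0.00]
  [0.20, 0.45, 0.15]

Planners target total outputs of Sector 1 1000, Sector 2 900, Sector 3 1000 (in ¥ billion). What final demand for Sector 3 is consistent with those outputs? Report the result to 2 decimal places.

d_3 = 245.00

I − A =
  [   0.60     0.00    -0.10]
  [  -0.25     0.70     0.00]
  [  -0.20    -0.45     0.85]
d = (I − A) x:
  d_1 = (+0.60)·1000 + (+0.00)·900 + (-0.10)·1000 = 500.00
  d_2 = (-0.25)·1000 + (+0.70)·900 + (+0.00)·1000 = 380.00
  d_3 = (-0.20)·1000 + (-0.45)·900 + (+0.85)·1000 = 245.00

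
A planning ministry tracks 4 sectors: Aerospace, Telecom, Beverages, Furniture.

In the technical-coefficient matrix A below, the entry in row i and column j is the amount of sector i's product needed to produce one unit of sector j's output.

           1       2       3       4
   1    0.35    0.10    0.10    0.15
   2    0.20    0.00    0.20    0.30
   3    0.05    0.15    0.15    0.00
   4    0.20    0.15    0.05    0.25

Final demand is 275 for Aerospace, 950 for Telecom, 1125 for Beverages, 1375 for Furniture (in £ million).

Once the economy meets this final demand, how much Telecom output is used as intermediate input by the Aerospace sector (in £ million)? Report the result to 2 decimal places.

I − A =
  [   0.65    -0.10    -0.10    -0.15]
  [  -0.20     1.00    -0.20    -0.30]
  [  -0.05    -0.15     0.85     0.00]
  [  -0.20    -0.15    -0.05     0.75]
Compute the cofactors C_ij = (−1)^(i+j)·(3×3 minor ij) of I−A; the adjugate is their transpose:
adj(I−A) = Cᵀ =
  [ 0.57450   0.09525   0.09900   0.15300]
  [ 0.18675   0.38475   0.12375   0.19125]
  [ 0.06675   0.07350   0.40275   0.04275]
  [ 0.19500   0.10725   0.07800   0.50700]
det(I−A) = Σ_j (I−A)_1j·C_1j = (0.65)(0.57450) + (-0.10)(0.18675) + (-0.10)(0.06675) + (-0.15)(0.19500) = 0.318825
(I − A)⁻¹ = adj(I−A) / det(I−A) ≈
  [   1.8019     0.2988     0.3105     0.4799]
  [   0.5857     1.2068     0.3881     0.5999]
  [   0.2094     0.2305     1.2632     0.1341]
  [   0.6116     0.3364     0.2446     1.5902]
First solve x = (I − A)⁻¹ d = adj(I−A)·d / det(I−A); in particular x_1 = (0.57450·275 + 0.09525·950 + 0.09900·1125 + 0.15300·1375) / 0.318825 = 570.225 / 0.318825 ≈ 1788.5203.
Intermediate flow from 2 to 1: z_21 = a_21 · x_1 = 0.20 × 570.225 / 0.318825 = 114.045 / 0.318825 ≈ 357.70.

z_21 = 357.70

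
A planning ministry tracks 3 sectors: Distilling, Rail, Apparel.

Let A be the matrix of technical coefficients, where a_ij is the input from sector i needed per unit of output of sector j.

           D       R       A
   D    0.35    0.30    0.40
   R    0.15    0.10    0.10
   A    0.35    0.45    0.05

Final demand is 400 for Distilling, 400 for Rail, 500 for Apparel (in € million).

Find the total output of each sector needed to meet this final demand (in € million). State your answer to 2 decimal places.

x_D = 2201.41, x_R = 1013.27, x_A = 1817.33

I − A =
  [   0.65    -0.30    -0.40]
  [  -0.15     0.90    -0.10]
  [  -0.35    -0.45     0.95]
Cofactors of I−A, C_ij = (−1)^(i+j)·(minor ij) (rows/columns in the sector order above):
  C_11 = (0.90)(0.95) − (-0.10)(-0.45) = 0.8100
  C_12 = −[(-0.15)(0.95) − (-0.10)(-0.35)] = 0.1775
  C_13 = (-0.15)(-0.45) − (0.90)(-0.35) = 0.3825
  C_21 = −[(-0.30)(0.95) − (-0.40)(-0.45)] = 0.4650
  C_22 = (0.65)(0.95) − (-0.40)(-0.35) = 0.4775
  C_23 = −[(0.65)(-0.45) − (-0.30)(-0.35)] = 0.3975
  C_31 = (-0.30)(-0.10) − (-0.40)(0.90) = 0.3900
  C_32 = −[(0.65)(-0.10) − (-0.40)(-0.15)] = 0.1250
  C_33 = (0.65)(0.90) − (-0.30)(-0.15) = 0.5400
det(I−A) = Σ_j (I−A)_1j·C_1j = (0.65)(0.8100) + (-0.30)(0.1775) + (-0.40)(0.3825) = 0.32025
adj(I−A) = Cᵀ =
  [ 0.8100   0.4650   0.3900]
  [ 0.1775   0.4775   0.1250]
  [ 0.3825   0.3975   0.5400]
(I − A)⁻¹ = adj(I−A) / det(I−A) ≈
  [   2.5293     1.4520     1.2178]
  [   0.5543     1.4910     0.3903]
  [   1.1944     1.2412     1.6862]
x = (I − A)⁻¹ d = adj(I−A)·d / det(I−A), with det(I−A) = 0.32025:
  x_D = (0.8100·400 + 0.4650·400 + 0.3900·500) / 0.32025 = 705.00 / 0.32025 ≈ 2201.41
  x_R = (0.1775·400 + 0.4775·400 + 0.1250·500) / 0.32025 = 324.50 / 0.32025 ≈ 1013.27
  x_A = (0.3825·400 + 0.3975·400 + 0.5400·500) / 0.32025 = 582.00 / 0.32025 ≈ 1817.33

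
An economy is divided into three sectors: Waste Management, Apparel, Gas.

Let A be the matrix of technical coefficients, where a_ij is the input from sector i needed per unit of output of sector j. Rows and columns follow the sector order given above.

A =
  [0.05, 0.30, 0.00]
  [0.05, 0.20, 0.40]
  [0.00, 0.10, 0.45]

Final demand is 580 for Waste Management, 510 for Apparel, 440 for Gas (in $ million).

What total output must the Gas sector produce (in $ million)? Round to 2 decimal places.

x_G = 1019.91

I − A =
  [   0.95    -0.30     0.00]
  [  -0.05     0.80    -0.40]
  [   0.00    -0.10     0.55]
Cofactors of I−A, C_ij = (−1)^(i+j)·(minor ij) (rows/columns in the sector order above):
  C_11 = (0.80)(0.55) − (-0.40)(-0.10) = 0.4000
  C_12 = −[(-0.05)(0.55) − (-0.40)(0.00)] = 0.0275
  C_13 = (-0.05)(-0.10) − (0.80)(0.00) = 0.0050
  C_21 = −[(-0.30)(0.55) − (0.00)(-0.10)] = 0.1650
  C_22 = (0.95)(0.55) − (0.00)(0.00) = 0.5225
  C_23 = −[(0.95)(-0.10) − (-0.30)(0.00)] = 0.0950
  C_31 = (-0.30)(-0.40) − (0.00)(0.80) = 0.1200
  C_32 = −[(0.95)(-0.40) − (0.00)(-0.05)] = 0.3800
  C_33 = (0.95)(0.80) − (-0.30)(-0.05) = 0.7450
det(I−A) = Σ_j (I−A)_1j·C_1j = (0.95)(0.4000) + (-0.30)(0.0275) + (0.00)(0.0050) = 0.37175
adj(I−A) = Cᵀ =
  [ 0.4000   0.1650   0.1200]
  [ 0.0275   0.5225   0.3800]
  [ 0.0050   0.0950   0.7450]
(I − A)⁻¹ = adj(I−A) / det(I−A) ≈
  [   1.0760     0.4438     0.3228]
  [   0.0740     1.4055     1.0222]
  [   0.0134     0.2555     2.0040]
x = (I − A)⁻¹ d = adj(I−A)·d / det(I−A), with det(I−A) = 0.37175:
  x_W = (0.4000·580 + 0.1650·510 + 0.1200·440) / 0.37175 = 368.95 / 0.37175 ≈ 992.47
  x_A = (0.0275·580 + 0.5225·510 + 0.3800·440) / 0.37175 = 449.625 / 0.37175 ≈ 1209.48
  x_G = (0.0050·580 + 0.0950·510 + 0.7450·440) / 0.37175 = 379.15 / 0.37175 ≈ 1019.91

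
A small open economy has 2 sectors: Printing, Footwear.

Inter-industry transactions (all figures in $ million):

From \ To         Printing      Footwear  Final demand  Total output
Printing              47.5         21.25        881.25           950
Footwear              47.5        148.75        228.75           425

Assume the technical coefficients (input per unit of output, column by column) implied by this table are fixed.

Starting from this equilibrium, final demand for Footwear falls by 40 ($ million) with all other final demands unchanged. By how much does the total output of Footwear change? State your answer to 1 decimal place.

Technical coefficients a_ij = z_ij / X_j:
  a_11 = 47.5/950 = 0.05, a_21 = 47.5/950 = 0.05
  a_12 = 21.25/425 = 0.05, a_22 = 148.75/425 = 0.35
I − A =
  [   0.95    -0.05]
  [  -0.05     0.65]
det(I−A) = (0.95)(0.65) − (-0.05)(-0.05) = 0.6150
adj(I−A) = [[0.65, 0.05], [0.05, 0.95]]
(I − A)⁻¹ = adj(I−A) / det(I−A) ≈
  [   1.0569     0.0813]
  [   0.0813     1.5447]
Δx = (I − A)⁻¹ Δd with Δd having -40 in the Footwear component and 0 elsewhere.
So Δx_2 = L_22 · (-40), where L_22 = adj(I−A)_22 / det(I−A) = 0.95 / 0.6150.
Δx_2 = 0.95 × (-40) / 0.6150 = -38.00 / 0.6150 ≈ -61.8.

Δx_2 = -61.8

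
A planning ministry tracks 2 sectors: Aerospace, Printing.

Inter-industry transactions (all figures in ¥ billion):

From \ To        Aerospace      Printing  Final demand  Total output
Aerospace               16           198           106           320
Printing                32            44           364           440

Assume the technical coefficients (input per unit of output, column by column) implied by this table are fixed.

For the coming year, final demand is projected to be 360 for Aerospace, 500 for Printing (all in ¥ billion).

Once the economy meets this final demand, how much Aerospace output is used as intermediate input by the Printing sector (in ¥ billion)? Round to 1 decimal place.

Technical coefficients a_ij = z_ij / X_j:
  a_AA = 16/320 = 0.05, a_PA = 32/320 = 0.10
  a_AP = 198/440 = 0.45, a_PP = 44/440 = 0.10
I − A =
  [   0.95    -0.45]
  [  -0.10     0.90]
det(I−A) = (0.95)(0.90) − (-0.45)(-0.10) = 0.8100
adj(I−A) = [[0.90, 0.45], [0.10, 0.95]]
(I − A)⁻¹ = adj(I−A) / det(I−A) ≈
  [   1.1111     0.5556]
  [   0.1235     1.1728]
First solve x = (I − A)⁻¹ d = adj(I−A)·d / det(I−A); in particular x_P = (0.10·360 + 0.95·500) / 0.8100 = 511.00 / 0.8100 ≈ 630.864.
Intermediate flow from A to P: z_AP = a_AP · x_P = 0.45 × 511.00 / 0.8100 = 229.95 / 0.8100 ≈ 283.9.

z_AP = 283.9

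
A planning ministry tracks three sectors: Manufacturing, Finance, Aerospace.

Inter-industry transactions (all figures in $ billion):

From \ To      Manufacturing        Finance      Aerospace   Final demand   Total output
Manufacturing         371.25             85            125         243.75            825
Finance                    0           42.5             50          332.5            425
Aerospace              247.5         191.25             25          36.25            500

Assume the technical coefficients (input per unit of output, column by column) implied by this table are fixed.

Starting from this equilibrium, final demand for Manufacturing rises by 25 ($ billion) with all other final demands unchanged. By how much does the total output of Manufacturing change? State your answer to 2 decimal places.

Δx_M = 54.44

Technical coefficients a_ij = z_ij / X_j:
  a_MM = 371.25/825 = 0.45, a_FM = 0/825 = 0.00, a_AM = 247.5/825 = 0.30
  a_MF = 85/425 = 0.20, a_FF = 42.5/425 = 0.10, a_AF = 191.25/425 = 0.45
  a_MA = 125/500 = 0.25, a_FA = 50/500 = 0.10, a_AA = 25/500 = 0.05
I − A =
  [   0.55    -0.20    -0.25]
  [   0.00     0.90    -0.10]
  [  -0.30    -0.45     0.95]
Cofactors of I−A, C_ij = (−1)^(i+j)·(minor ij) (rows/columns in the sector order above):
  C_11 = (0.90)(0.95) − (-0.10)(-0.45) = 0.8100
  C_12 = −[(0.00)(0.95) − (-0.10)(-0.30)] = 0.0300
  C_13 = (0.00)(-0.45) − (0.90)(-0.30) = 0.2700
  C_21 = −[(-0.20)(0.95) − (-0.25)(-0.45)] = 0.3025
  C_22 = (0.55)(0.95) − (-0.25)(-0.30) = 0.4475
  C_23 = −[(0.55)(-0.45) − (-0.20)(-0.30)] = 0.3075
  C_31 = (-0.20)(-0.10) − (-0.25)(0.90) = 0.2450
  C_32 = −[(0.55)(-0.10) − (-0.25)(0.00)] = 0.0550
  C_33 = (0.55)(0.90) − (-0.20)(0.00) = 0.4950
det(I−A) = Σ_j (I−A)_1j·C_1j = (0.55)(0.8100) + (-0.20)(0.0300) + (-0.25)(0.2700) = 0.3720
adj(I−A) = Cᵀ =
  [ 0.8100   0.3025   0.2450]
  [ 0.0300   0.4475   0.0550]
  [ 0.2700   0.3075   0.4950]
(I − A)⁻¹ = adj(I−A) / det(I−A) ≈
  [   2.1774     0.8132     0.6586]
  [   0.0806     1.2030     0.1478]
  [   0.7258     0.8266     1.3306]
Δx = (I − A)⁻¹ Δd with Δd having +25 in the Manufacturing component and 0 elsewhere.
So Δx_M = L_MM · (+25), where L_MM = adj(I−A)_MM / det(I−A) = 0.8100 / 0.3720.
Δx_M = 0.8100 × (+25) / 0.3720 = 20.25 / 0.3720 ≈ 54.44.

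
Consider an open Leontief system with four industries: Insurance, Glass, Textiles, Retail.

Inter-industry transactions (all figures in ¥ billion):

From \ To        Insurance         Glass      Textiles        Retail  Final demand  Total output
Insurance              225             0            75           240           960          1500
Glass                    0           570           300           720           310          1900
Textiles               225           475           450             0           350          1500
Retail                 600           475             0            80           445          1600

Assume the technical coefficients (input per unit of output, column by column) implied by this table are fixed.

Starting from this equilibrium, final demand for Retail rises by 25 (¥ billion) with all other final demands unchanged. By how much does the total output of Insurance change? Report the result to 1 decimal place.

Δx_1 = 7.0

Technical coefficients a_ij = z_ij / X_j:
  a_11 = 225/1500 = 0.15, a_21 = 0/1500 = 0.00, a_31 = 225/1500 = 0.15, a_41 = 600/1500 = 0.40
  a_12 = 0/1900 = 0.00, a_22 = 570/1900 = 0.30, a_32 = 475/1900 = 0.25, a_42 = 475/1900 = 0.25
  a_13 = 75/1500 = 0.05, a_23 = 300/1500 = 0.20, a_33 = 450/1500 = 0.30, a_43 = 0/1500 = 0.00
  a_14 = 240/1600 = 0.15, a_24 = 720/1600 = 0.45, a_34 = 0/1600 = 0.00, a_44 = 80/1600 = 0.05
I − A =
  [   0.85     0.00    -0.05    -0.15]
  [   0.00     0.70    -0.20    -0.45]
  [  -0.15    -0.25     0.70     0.00]
  [  -0.40    -0.25     0.00     0.95]
Compute the cofactors C_ij = (−1)^(i+j)·(3×3 minor ij) of I−A; the adjugate is their transpose:
adj(I−A) = Cᵀ =
  [ 0.339250   0.038125   0.035125   0.071625]
  [ 0.154500   0.516125   0.158500   0.268875]
  [ 0.127875   0.192500   0.427625   0.111375]
  [ 0.183500   0.151875   0.056500   0.368750]
det(I−A) = Σ_j (I−A)_1j·C_1j = (0.85)(0.339250) + (0.00)(0.154500) + (-0.05)(0.127875) + (-0.15)(0.183500) = 0.25444375
(I − A)⁻¹ = adj(I−A) / det(I−A) ≈
  [   1.3333     0.1498     0.1380     0.2815]
  [   0.6072     2.0284     0.6229     1.0567]
  [   0.5026     0.7566     1.6806     0.4377]
  [   0.7212     0.5969     0.2221     1.4492]
Δx = (I − A)⁻¹ Δd with Δd having +25 in the Retail component and 0 elsewhere.
So Δx_1 = L_14 · (+25), where L_14 = adj(I−A)_14 / det(I−A) = 0.071625 / 0.25444375.
Δx_1 = 0.071625 × (+25) / 0.25444375 = 1.790625 / 0.25444375 ≈ 7.0.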